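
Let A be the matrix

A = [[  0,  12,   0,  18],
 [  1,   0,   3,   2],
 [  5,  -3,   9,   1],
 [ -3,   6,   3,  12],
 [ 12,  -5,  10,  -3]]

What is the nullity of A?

Row reduce to echelon form.
Swap R1 ↔ R2
R3 ← R3 − (5)·R1: [0, -3, -6, -9]
R4 ← R4 + (3)·R1: [0, 6, 12, 18]
R5 ← R5 − (12)·R1: [0, -5, -26, -27]
R3 ← R3 + (1/4)·R2: [0, 0, -6, -9/2]
R4 ← R4 − (1/2)·R2: [0, 0, 12, 9]
R5 ← R5 + (5/12)·R2: [0, 0, -26, -39/2]
R4 ← R4 + (2)·R3: [0, 0, 0, 0]
R5 ← R5 − (13/3)·R3: [0, 0, 0, 0]
3 nonzero rows, so rank(A) = 3.
A has 4 columns; by rank–nullity, nullity = 4 − 3 = 1.

1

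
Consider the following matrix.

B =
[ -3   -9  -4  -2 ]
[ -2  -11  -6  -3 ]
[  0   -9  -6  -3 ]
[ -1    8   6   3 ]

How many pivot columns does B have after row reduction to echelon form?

2

Row reduce to echelon form.
R2 ← R2 − (2/3)·R1: [0, -5, -10/3, -5/3]
R4 ← R4 − (1/3)·R1: [0, 11, 22/3, 11/3]
R3 ← R3 − (9/5)·R2: [0, 0, 0, 0]
R4 ← R4 + (11/5)·R2: [0, 0, 0, 0]
Echelon form has 2 nonzero rows, so rank(B) = 2.
Each nonzero row contributes one pivot column: 2 pivot columns.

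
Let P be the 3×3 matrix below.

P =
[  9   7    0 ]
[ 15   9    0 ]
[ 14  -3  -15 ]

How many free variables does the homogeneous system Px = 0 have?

0

Row reduce to echelon form.
R2 ← R2 − (5/3)·R1: [0, -8/3, 0]
R3 ← R3 − (14/9)·R1: [0, -125/9, -15]
R3 ← R3 − (125/24)·R2: [0, 0, -15]
3 nonzero rows, so rank(P) = 3.
P has 3 columns; by rank–nullity, nullity = 3 − 3 = 0.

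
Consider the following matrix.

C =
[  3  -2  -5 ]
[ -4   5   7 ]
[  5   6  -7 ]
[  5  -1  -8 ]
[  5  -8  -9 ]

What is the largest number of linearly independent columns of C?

Row reduce to echelon form.
R2 ← R2 + (4/3)·R1: [0, 7/3, 1/3]
R3 ← R3 − (5/3)·R1: [0, 28/3, 4/3]
R4 ← R4 − (5/3)·R1: [0, 7/3, 1/3]
R5 ← R5 − (5/3)·R1: [0, -14/3, -2/3]
R3 ← R3 − (4)·R2: [0, 0, 0]
R4 ← R4 − R2: [0, 0, 0]
R5 ← R5 + (2)·R2: [0, 0, 0]
Echelon form has 2 nonzero rows, so rank(C) = 2.
The rank gives the maximum number of linearly independent columns: 2.

2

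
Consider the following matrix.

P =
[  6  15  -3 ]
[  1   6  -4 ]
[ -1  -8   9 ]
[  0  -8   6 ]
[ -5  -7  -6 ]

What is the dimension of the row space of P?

3

Row reduce to echelon form.
R2 ← R2 − (1/6)·R1: [0, 7/2, -7/2]
R3 ← R3 + (1/6)·R1: [0, -11/2, 17/2]
R5 ← R5 + (5/6)·R1: [0, 11/2, -17/2]
R3 ← R3 + (11/7)·R2: [0, 0, 3]
R4 ← R4 + (16/7)·R2: [0, 0, -2]
R5 ← R5 − (11/7)·R2: [0, 0, -3]
R4 ← R4 + (2/3)·R3: [0, 0, 0]
R5 ← R5 + R3: [0, 0, 0]
Echelon form has 3 nonzero rows, so rank(P) = 3.
The row space has dimension equal to the rank: 3.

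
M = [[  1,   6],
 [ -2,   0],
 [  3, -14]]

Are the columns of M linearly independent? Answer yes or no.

Row reduce M to echelon form.
R2 ← R2 + (2)·R1: [0, 12]
R3 ← R3 − (3)·R1: [0, -32]
R3 ← R3 + (8/3)·R2: [0, 0]
2 pivots among 2 columns.
Every column is a pivot column, so the columns are linearly independent.

yes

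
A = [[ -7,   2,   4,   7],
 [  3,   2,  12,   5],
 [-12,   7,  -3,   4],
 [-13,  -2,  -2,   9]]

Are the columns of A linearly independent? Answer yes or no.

Row reduce A to echelon form.
R2 ← R2 + (3/7)·R1: [0, 20/7, 96/7, 8]
R3 ← R3 − (12/7)·R1: [0, 25/7, -69/7, -8]
R4 ← R4 − (13/7)·R1: [0, -40/7, -66/7, -4]
R3 ← R3 − (5/4)·R2: [0, 0, -27, -18]
R4 ← R4 + (2)·R2: [0, 0, 18, 12]
R4 ← R4 + (2/3)·R3: [0, 0, 0, 0]
3 pivots among 4 columns.
Only 3 < 4 pivot columns, so the columns are linearly dependent.

no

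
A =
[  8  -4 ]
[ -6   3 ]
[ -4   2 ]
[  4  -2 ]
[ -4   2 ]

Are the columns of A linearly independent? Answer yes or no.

no

Row reduce A to echelon form.
R2 ← R2 + (3/4)·R1: [0, 0]
R3 ← R3 + (1/2)·R1: [0, 0]
R4 ← R4 − (1/2)·R1: [0, 0]
R5 ← R5 + (1/2)·R1: [0, 0]
1 pivot among 2 columns.
Only 1 < 2 pivot columns, so the columns are linearly dependent.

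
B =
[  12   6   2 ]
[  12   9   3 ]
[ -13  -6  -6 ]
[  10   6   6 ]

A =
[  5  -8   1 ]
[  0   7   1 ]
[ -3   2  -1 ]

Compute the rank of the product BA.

2

First compute BA:
[[ 54, -50,  16],
 [ 51, -27,  18],
 [-47,  50, -13],
 [ 32, -26,  10]]
Now row reduce the product.
R2 ← R2 − (17/18)·R1: [0, 182/9, 26/9]
R3 ← R3 + (47/54)·R1: [0, 175/27, 25/27]
R4 ← R4 − (16/27)·R1: [0, 98/27, 14/27]
R3 ← R3 − (25/78)·R2: [0, 0, 0]
R4 ← R4 − (7/39)·R2: [0, 0, 0]
2 nonzero rows, so rank(BA) = 2.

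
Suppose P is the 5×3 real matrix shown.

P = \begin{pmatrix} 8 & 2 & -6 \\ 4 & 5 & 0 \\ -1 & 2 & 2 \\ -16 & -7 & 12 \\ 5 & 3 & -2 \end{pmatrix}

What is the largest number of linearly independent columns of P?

Row reduce to echelon form.
R2 ← R2 − (1/2)·R1: [0, 4, 3]
R3 ← R3 + (1/8)·R1: [0, 9/4, 5/4]
R4 ← R4 + (2)·R1: [0, -3, 0]
R5 ← R5 − (5/8)·R1: [0, 7/4, 7/4]
R3 ← R3 − (9/16)·R2: [0, 0, -7/16]
R4 ← R4 + (3/4)·R2: [0, 0, 9/4]
R5 ← R5 − (7/16)·R2: [0, 0, 7/16]
R4 ← R4 + (36/7)·R3: [0, 0, 0]
R5 ← R5 + R3: [0, 0, 0]
Echelon form has 3 nonzero rows, so rank(P) = 3.
The rank gives the maximum number of linearly independent columns: 3.

3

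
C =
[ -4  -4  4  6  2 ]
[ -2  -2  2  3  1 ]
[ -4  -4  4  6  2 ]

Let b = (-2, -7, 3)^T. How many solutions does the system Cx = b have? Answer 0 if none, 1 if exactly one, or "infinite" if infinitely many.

Row reduce the augmented matrix [C | b].
R2 ← R2 − (1/2)·R1: [0, 0, 0, 0, 0, -6]
R3 ← R3 − R1: [0, 0, 0, 0, 0, 5]
R3 ← R3 + (5/6)·R2: [0, 0, 0, 0, 0, 0]
The echelon form has 2 nonzero rows; the last pivot sits in the augmented column, so rank(C) = 1 but rank([C|b]) = 2.
Since the ranks differ, the system is inconsistent.
It has no solutions.

0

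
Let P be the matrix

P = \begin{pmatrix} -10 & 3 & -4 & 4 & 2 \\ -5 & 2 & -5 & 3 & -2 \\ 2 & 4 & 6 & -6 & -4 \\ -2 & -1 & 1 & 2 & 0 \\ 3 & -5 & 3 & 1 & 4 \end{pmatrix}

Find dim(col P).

5

Row reduce to echelon form.
R2 ← R2 − (1/2)·R1: [0, 1/2, -3, 1, -3]
R3 ← R3 + (1/5)·R1: [0, 23/5, 26/5, -26/5, -18/5]
R4 ← R4 − (1/5)·R1: [0, -8/5, 9/5, 6/5, -2/5]
R5 ← R5 + (3/10)·R1: [0, -41/10, 9/5, 11/5, 23/5]
R3 ← R3 − (46/5)·R2: [0, 0, 164/5, -72/5, 24]
R4 ← R4 + (16/5)·R2: [0, 0, -39/5, 22/5, -10]
R5 ← R5 + (41/5)·R2: [0, 0, -114/5, 52/5, -20]
R4 ← R4 + (39/164)·R3: [0, 0, 0, 40/41, -176/41]
R5 ← R5 + (57/82)·R3: [0, 0, 0, 16/41, -136/41]
R5 ← R5 − (2/5)·R4: [0, 0, 0, 0, -8/5]
Echelon form has 5 nonzero rows, so rank(P) = 5.
The column space has dimension equal to the rank: 5.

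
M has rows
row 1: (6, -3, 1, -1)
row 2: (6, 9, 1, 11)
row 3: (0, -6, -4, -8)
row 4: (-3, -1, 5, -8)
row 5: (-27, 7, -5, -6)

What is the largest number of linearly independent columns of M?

4

Row reduce to echelon form.
R2 ← R2 − R1: [0, 12, 0, 12]
R4 ← R4 + (1/2)·R1: [0, -5/2, 11/2, -17/2]
R5 ← R5 + (9/2)·R1: [0, -13/2, -1/2, -21/2]
R3 ← R3 + (1/2)·R2: [0, 0, -4, -2]
R4 ← R4 + (5/24)·R2: [0, 0, 11/2, -6]
R5 ← R5 + (13/24)·R2: [0, 0, -1/2, -4]
R4 ← R4 + (11/8)·R3: [0, 0, 0, -35/4]
R5 ← R5 − (1/8)·R3: [0, 0, 0, -15/4]
R5 ← R5 − (3/7)·R4: [0, 0, 0, 0]
Echelon form has 4 nonzero rows, so rank(M) = 4.
The rank gives the maximum number of linearly independent columns: 4.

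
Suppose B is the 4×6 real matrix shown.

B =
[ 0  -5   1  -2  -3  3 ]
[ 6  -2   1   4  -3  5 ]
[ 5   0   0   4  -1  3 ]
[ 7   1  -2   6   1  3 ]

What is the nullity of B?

3

Row reduce to echelon form.
Swap R1 ↔ R2
R3 ← R3 − (5/6)·R1: [0, 5/3, -5/6, 2/3, 3/2, -7/6]
R4 ← R4 − (7/6)·R1: [0, 10/3, -19/6, 4/3, 9/2, -17/6]
R3 ← R3 + (1/3)·R2: [0, 0, -1/2, 0, 1/2, -1/6]
R4 ← R4 + (2/3)·R2: [0, 0, -5/2, 0, 5/2, -5/6]
R4 ← R4 − (5)·R3: [0, 0, 0, 0, 0, 0]
3 nonzero rows, so rank(B) = 3.
B has 6 columns; by rank–nullity, nullity = 6 − 3 = 3.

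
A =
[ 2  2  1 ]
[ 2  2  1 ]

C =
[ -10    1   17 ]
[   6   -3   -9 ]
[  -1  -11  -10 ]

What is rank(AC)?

First compute AC:
[[ -9, -15,   6],
 [ -9, -15,   6]]
Now row reduce the product.
R2 ← R2 − R1: [0, 0, 0]
1 nonzero row, so rank(AC) = 1.

1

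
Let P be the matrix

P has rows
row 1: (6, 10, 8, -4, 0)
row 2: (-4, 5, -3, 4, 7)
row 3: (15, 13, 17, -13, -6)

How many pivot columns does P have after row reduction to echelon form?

Row reduce to echelon form.
R2 ← R2 + (2/3)·R1: [0, 35/3, 7/3, 4/3, 7]
R3 ← R3 − (5/2)·R1: [0, -12, -3, -3, -6]
R3 ← R3 + (36/35)·R2: [0, 0, -3/5, -57/35, 6/5]
Echelon form has 3 nonzero rows, so rank(P) = 3.
Each nonzero row contributes one pivot column: 3 pivot columns.

3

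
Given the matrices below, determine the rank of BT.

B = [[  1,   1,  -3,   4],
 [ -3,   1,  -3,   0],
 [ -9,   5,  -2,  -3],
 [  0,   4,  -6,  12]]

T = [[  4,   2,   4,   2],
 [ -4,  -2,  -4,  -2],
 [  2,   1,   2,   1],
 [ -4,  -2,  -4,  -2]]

1

First compute BT:
[[-22, -11, -22, -11],
 [-22, -11, -22, -11],
 [-48, -24, -48, -24],
 [-76, -38, -76, -38]]
Now row reduce the product.
R2 ← R2 − R1: [0, 0, 0, 0]
R3 ← R3 − (24/11)·R1: [0, 0, 0, 0]
R4 ← R4 − (38/11)·R1: [0, 0, 0, 0]
1 nonzero row, so rank(BT) = 1.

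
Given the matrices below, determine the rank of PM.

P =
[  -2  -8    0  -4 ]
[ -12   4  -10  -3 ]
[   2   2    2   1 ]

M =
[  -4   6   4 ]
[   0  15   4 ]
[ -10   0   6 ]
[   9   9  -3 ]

First compute PM:
[[-28, -168, -28],
 [121, -39, -83],
 [-19,  51,  25]]
Now row reduce the product.
R2 ← R2 + (121/28)·R1: [0, -765, -204]
R3 ← R3 − (19/28)·R1: [0, 165, 44]
R3 ← R3 + (11/51)·R2: [0, 0, 0]
2 nonzero rows, so rank(PM) = 2.

2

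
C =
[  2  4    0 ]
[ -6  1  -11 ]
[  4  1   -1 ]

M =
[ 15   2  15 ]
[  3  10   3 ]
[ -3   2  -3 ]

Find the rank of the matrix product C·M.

2

First compute CM:
[[ 42,  44,  42],
 [-54, -24, -54],
 [ 66,  16,  66]]
Now row reduce the product.
R2 ← R2 + (9/7)·R1: [0, 228/7, 0]
R3 ← R3 − (11/7)·R1: [0, -372/7, 0]
R3 ← R3 + (31/19)·R2: [0, 0, 0]
2 nonzero rows, so rank(CM) = 2.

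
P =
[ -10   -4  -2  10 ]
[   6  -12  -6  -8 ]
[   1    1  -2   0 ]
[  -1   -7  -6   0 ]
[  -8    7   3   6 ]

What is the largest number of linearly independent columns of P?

Row reduce to echelon form.
R2 ← R2 + (3/5)·R1: [0, -72/5, -36/5, -2]
R3 ← R3 + (1/10)·R1: [0, 3/5, -11/5, 1]
R4 ← R4 − (1/10)·R1: [0, -33/5, -29/5, -1]
R5 ← R5 − (4/5)·R1: [0, 51/5, 23/5, -2]
R3 ← R3 + (1/24)·R2: [0, 0, -5/2, 11/12]
R4 ← R4 − (11/24)·R2: [0, 0, -5/2, -1/12]
R5 ← R5 + (17/24)·R2: [0, 0, -1/2, -41/12]
R4 ← R4 − R3: [0, 0, 0, -1]
R5 ← R5 − (1/5)·R3: [0, 0, 0, -18/5]
R5 ← R5 − (18/5)·R4: [0, 0, 0, 0]
Echelon form has 4 nonzero rows, so rank(P) = 4.
The rank gives the maximum number of linearly independent columns: 4.

4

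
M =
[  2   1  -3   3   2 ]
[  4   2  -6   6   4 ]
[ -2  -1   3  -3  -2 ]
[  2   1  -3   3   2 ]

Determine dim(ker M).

4

Row reduce to echelon form.
R2 ← R2 − (2)·R1: [0, 0, 0, 0, 0]
R3 ← R3 + R1: [0, 0, 0, 0, 0]
R4 ← R4 − R1: [0, 0, 0, 0, 0]
1 nonzero row, so rank(M) = 1.
M has 5 columns; by rank–nullity, nullity = 5 − 1 = 4.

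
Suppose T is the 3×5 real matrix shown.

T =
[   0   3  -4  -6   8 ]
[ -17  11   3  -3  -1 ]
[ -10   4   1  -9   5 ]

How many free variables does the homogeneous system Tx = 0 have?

2

Row reduce to echelon form.
Swap R1 ↔ R2
R3 ← R3 − (10/17)·R1: [0, -42/17, -13/17, -123/17, 95/17]
R3 ← R3 + (14/17)·R2: [0, 0, -69/17, -207/17, 207/17]
3 nonzero rows, so rank(T) = 3.
T has 5 columns; by rank–nullity, nullity = 5 − 3 = 2.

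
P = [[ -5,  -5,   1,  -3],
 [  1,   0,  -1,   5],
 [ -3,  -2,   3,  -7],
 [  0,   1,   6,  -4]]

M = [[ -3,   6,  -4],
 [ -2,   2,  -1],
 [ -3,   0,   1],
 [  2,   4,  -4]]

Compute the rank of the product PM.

2

First compute PM:
[[ 16, -52,  38],
 [ 10,  26, -25],
 [-10, -50,  45],
 [-28, -14,  21]]
Now row reduce the product.
R2 ← R2 − (5/8)·R1: [0, 117/2, -195/4]
R3 ← R3 + (5/8)·R1: [0, -165/2, 275/4]
R4 ← R4 + (7/4)·R1: [0, -105, 175/2]
R3 ← R3 + (55/39)·R2: [0, 0, 0]
R4 ← R4 + (70/39)·R2: [0, 0, 0]
2 nonzero rows, so rank(PM) = 2.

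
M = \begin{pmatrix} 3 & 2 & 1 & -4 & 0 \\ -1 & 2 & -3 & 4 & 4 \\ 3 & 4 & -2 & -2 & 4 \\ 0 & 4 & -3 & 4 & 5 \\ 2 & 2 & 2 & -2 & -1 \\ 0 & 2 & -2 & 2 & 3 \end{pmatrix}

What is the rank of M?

Row reduce to echelon form.
R2 ← R2 + (1/3)·R1: [0, 8/3, -8/3, 8/3, 4]
R3 ← R3 − R1: [0, 2, -3, 2, 4]
R5 ← R5 − (2/3)·R1: [0, 2/3, 4/3, 2/3, -1]
R3 ← R3 − (3/4)·R2: [0, 0, -1, 0, 1]
R4 ← R4 − (3/2)·R2: [0, 0, 1, 0, -1]
R5 ← R5 − (1/4)·R2: [0, 0, 2, 0, -2]
R6 ← R6 − (3/4)·R2: [0, 0, 0, 0, 0]
R4 ← R4 + R3: [0, 0, 0, 0, 0]
R5 ← R5 + (2)·R3: [0, 0, 0, 0, 0]
Echelon form has 3 nonzero rows, so rank(M) = 3.

3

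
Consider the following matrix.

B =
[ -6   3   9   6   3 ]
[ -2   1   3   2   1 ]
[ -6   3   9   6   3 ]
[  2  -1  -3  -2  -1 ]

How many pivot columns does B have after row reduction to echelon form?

Row reduce to echelon form.
R2 ← R2 − (1/3)·R1: [0, 0, 0, 0, 0]
R3 ← R3 − R1: [0, 0, 0, 0, 0]
R4 ← R4 + (1/3)·R1: [0, 0, 0, 0, 0]
Echelon form has 1 nonzero row, so rank(B) = 1.
Each nonzero row contributes one pivot column: 1 pivot columns.

1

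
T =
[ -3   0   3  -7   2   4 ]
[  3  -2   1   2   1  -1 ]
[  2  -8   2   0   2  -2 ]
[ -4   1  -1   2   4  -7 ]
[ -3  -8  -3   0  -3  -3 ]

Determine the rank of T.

4

Row reduce to echelon form.
R2 ← R2 + R1: [0, -2, 4, -5, 3, 3]
R3 ← R3 + (2/3)·R1: [0, -8, 4, -14/3, 10/3, 2/3]
R4 ← R4 − (4/3)·R1: [0, 1, -5, 34/3, 4/3, -37/3]
R5 ← R5 − R1: [0, -8, -6, 7, -5, -7]
R3 ← R3 − (4)·R2: [0, 0, -12, 46/3, -26/3, -34/3]
R4 ← R4 + (1/2)·R2: [0, 0, -3, 53/6, 17/6, -65/6]
R5 ← R5 − (4)·R2: [0, 0, -22, 27, -17, -19]
R4 ← R4 − (1/4)·R3: [0, 0, 0, 5, 5, -8]
R5 ← R5 − (11/6)·R3: [0, 0, 0, -10/9, -10/9, 16/9]
R5 ← R5 + (2/9)·R4: [0, 0, 0, 0, 0, 0]
Echelon form has 4 nonzero rows, so rank(T) = 4.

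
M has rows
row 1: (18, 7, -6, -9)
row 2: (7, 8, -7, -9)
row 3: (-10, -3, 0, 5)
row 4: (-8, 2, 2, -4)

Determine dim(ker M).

0

Row reduce to echelon form.
R2 ← R2 − (7/18)·R1: [0, 95/18, -14/3, -11/2]
R3 ← R3 + (5/9)·R1: [0, 8/9, -10/3, 0]
R4 ← R4 + (4/9)·R1: [0, 46/9, -2/3, -8]
R3 ← R3 − (16/95)·R2: [0, 0, -242/95, 88/95]
R4 ← R4 − (92/95)·R2: [0, 0, 366/95, -254/95]
R4 ← R4 + (183/121)·R3: [0, 0, 0, -14/11]
4 nonzero rows, so rank(M) = 4.
M has 4 columns; by rank–nullity, nullity = 4 − 4 = 0.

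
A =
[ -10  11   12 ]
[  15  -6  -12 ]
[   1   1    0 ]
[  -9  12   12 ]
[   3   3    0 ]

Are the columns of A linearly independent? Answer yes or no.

no

Row reduce A to echelon form.
R2 ← R2 + (3/2)·R1: [0, 21/2, 6]
R3 ← R3 + (1/10)·R1: [0, 21/10, 6/5]
R4 ← R4 − (9/10)·R1: [0, 21/10, 6/5]
R5 ← R5 + (3/10)·R1: [0, 63/10, 18/5]
R3 ← R3 − (1/5)·R2: [0, 0, 0]
R4 ← R4 − (1/5)·R2: [0, 0, 0]
R5 ← R5 − (3/5)·R2: [0, 0, 0]
2 pivots among 3 columns.
Only 2 < 3 pivot columns, so the columns are linearly dependent.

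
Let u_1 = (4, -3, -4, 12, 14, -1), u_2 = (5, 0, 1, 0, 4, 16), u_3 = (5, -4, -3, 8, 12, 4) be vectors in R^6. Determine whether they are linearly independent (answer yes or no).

yes

Form the matrix with these vectors as rows and row reduce.
R2 ← R2 − (5/4)·R1: [0, 15/4, 6, -15, -27/2, 69/4]
R3 ← R3 − (5/4)·R1: [0, -1/4, 2, -7, -11/2, 21/4]
R3 ← R3 + (1/15)·R2: [0, 0, 12/5, -8, -32/5, 32/5]
3 nonzero rows, so the 3 vectors span a space of dimension 3.
Since 3 = 3, the vectors are linearly independent.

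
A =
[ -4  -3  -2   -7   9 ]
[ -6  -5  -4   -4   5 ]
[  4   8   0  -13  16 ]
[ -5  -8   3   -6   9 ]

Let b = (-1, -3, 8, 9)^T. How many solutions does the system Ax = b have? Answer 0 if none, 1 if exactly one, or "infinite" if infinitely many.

Row reduce the augmented matrix [A | b].
R2 ← R2 − (3/2)·R1: [0, -1/2, -1, 13/2, -17/2, -3/2]
R3 ← R3 + R1: [0, 5, -2, -20, 25, 7]
R4 ← R4 − (5/4)·R1: [0, -17/4, 11/2, 11/4, -9/4, 41/4]
R3 ← R3 + (10)·R2: [0, 0, -12, 45, -60, -8]
R4 ← R4 − (17/2)·R2: [0, 0, 14, -105/2, 70, 23]
R4 ← R4 + (7/6)·R3: [0, 0, 0, 0, 0, 41/3]
The echelon form has 4 nonzero rows; the last pivot sits in the augmented column, so rank(A) = 3 but rank([A|b]) = 4.
Since the ranks differ, the system is inconsistent.
It has no solutions.

0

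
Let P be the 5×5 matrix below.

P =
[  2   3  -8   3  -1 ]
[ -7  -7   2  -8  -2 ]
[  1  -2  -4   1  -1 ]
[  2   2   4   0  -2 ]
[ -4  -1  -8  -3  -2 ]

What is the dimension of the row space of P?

4

Row reduce to echelon form.
R2 ← R2 + (7/2)·R1: [0, 7/2, -26, 5/2, -11/2]
R3 ← R3 − (1/2)·R1: [0, -7/2, 0, -1/2, -1/2]
R4 ← R4 − R1: [0, -1, 12, -3, -1]
R5 ← R5 + (2)·R1: [0, 5, -24, 3, -4]
R3 ← R3 + R2: [0, 0, -26, 2, -6]
R4 ← R4 + (2/7)·R2: [0, 0, 32/7, -16/7, -18/7]
R5 ← R5 − (10/7)·R2: [0, 0, 92/7, -4/7, 27/7]
R4 ← R4 + (16/91)·R3: [0, 0, 0, -176/91, -330/91]
R5 ← R5 + (46/91)·R3: [0, 0, 0, 40/91, 75/91]
R5 ← R5 + (5/22)·R4: [0, 0, 0, 0, 0]
Echelon form has 4 nonzero rows, so rank(P) = 4.
The row space has dimension equal to the rank: 4.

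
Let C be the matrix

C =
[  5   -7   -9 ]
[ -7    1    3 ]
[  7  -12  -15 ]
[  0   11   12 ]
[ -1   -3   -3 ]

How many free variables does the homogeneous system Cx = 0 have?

1

Row reduce to echelon form.
R2 ← R2 + (7/5)·R1: [0, -44/5, -48/5]
R3 ← R3 − (7/5)·R1: [0, -11/5, -12/5]
R5 ← R5 + (1/5)·R1: [0, -22/5, -24/5]
R3 ← R3 − (1/4)·R2: [0, 0, 0]
R4 ← R4 + (5/4)·R2: [0, 0, 0]
R5 ← R5 − (1/2)·R2: [0, 0, 0]
2 nonzero rows, so rank(C) = 2.
C has 3 columns; by rank–nullity, nullity = 3 − 2 = 1.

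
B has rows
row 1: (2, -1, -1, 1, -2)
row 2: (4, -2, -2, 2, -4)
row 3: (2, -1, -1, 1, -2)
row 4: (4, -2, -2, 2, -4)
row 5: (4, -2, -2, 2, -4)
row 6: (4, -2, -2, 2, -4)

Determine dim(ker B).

Row reduce to echelon form.
R2 ← R2 − (2)·R1: [0, 0, 0, 0, 0]
R3 ← R3 − R1: [0, 0, 0, 0, 0]
R4 ← R4 − (2)·R1: [0, 0, 0, 0, 0]
R5 ← R5 − (2)·R1: [0, 0, 0, 0, 0]
R6 ← R6 − (2)·R1: [0, 0, 0, 0, 0]
1 nonzero row, so rank(B) = 1.
B has 5 columns; by rank–nullity, nullity = 5 − 1 = 4.

4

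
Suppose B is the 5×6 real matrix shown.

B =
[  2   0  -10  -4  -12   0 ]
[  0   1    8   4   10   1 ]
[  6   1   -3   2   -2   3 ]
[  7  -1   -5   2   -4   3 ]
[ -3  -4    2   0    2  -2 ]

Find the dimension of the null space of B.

3

Row reduce to echelon form.
R3 ← R3 − (3)·R1: [0, 1, 27, 14, 34, 3]
R4 ← R4 − (7/2)·R1: [0, -1, 30, 16, 38, 3]
R5 ← R5 + (3/2)·R1: [0, -4, -13, -6, -16, -2]
R3 ← R3 − R2: [0, 0, 19, 10, 24, 2]
R4 ← R4 + R2: [0, 0, 38, 20, 48, 4]
R5 ← R5 + (4)·R2: [0, 0, 19, 10, 24, 2]
R4 ← R4 − (2)·R3: [0, 0, 0, 0, 0, 0]
R5 ← R5 − R3: [0, 0, 0, 0, 0, 0]
3 nonzero rows, so rank(B) = 3.
B has 6 columns; by rank–nullity, nullity = 6 − 3 = 3.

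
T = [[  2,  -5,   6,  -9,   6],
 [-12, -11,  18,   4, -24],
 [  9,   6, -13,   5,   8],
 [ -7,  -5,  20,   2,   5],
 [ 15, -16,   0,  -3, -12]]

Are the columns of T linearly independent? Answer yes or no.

yes

Row reduce T to echelon form.
R2 ← R2 + (6)·R1: [0, -41, 54, -50, 12]
R3 ← R3 − (9/2)·R1: [0, 57/2, -40, 91/2, -19]
R4 ← R4 + (7/2)·R1: [0, -45/2, 41, -59/2, 26]
R5 ← R5 − (15/2)·R1: [0, 43/2, -45, 129/2, -57]
R3 ← R3 + (57/82)·R2: [0, 0, -101/41, 881/82, -437/41]
R4 ← R4 − (45/82)·R2: [0, 0, 466/41, -169/82, 796/41]
R5 ← R5 + (43/82)·R2: [0, 0, -684/41, 3139/82, -2079/41]
R4 ← R4 + (466/101)·R3: [0, 0, 0, 9597/202, -3006/101]
R5 ← R5 − (684/101)·R3: [0, 0, 0, -6965/202, 2169/101]
R5 ← R5 + (995/1371)·R4: [0, 0, 0, 0, -57/457]
5 pivots among 5 columns.
Every column is a pivot column, so the columns are linearly independent.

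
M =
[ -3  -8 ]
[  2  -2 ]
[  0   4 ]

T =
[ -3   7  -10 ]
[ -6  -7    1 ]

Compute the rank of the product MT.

2

First compute MT:
[[ 57,  35,  22],
 [  6,  28, -22],
 [-24, -28,   4]]
Now row reduce the product.
R2 ← R2 − (2/19)·R1: [0, 462/19, -462/19]
R3 ← R3 + (8/19)·R1: [0, -252/19, 252/19]
R3 ← R3 + (6/11)·R2: [0, 0, 0]
2 nonzero rows, so rank(MT) = 2.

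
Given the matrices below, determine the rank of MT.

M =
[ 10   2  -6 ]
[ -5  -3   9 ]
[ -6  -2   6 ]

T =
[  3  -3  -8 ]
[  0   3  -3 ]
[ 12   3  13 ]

First compute MT:
[[-42, -42, -164],
 [ 93,  33, 166],
 [ 54,  30, 132]]
Now row reduce the product.
R2 ← R2 + (31/14)·R1: [0, -60, -1380/7]
R3 ← R3 + (9/7)·R1: [0, -24, -552/7]
R3 ← R3 − (2/5)·R2: [0, 0, 0]
2 nonzero rows, so rank(MT) = 2.

2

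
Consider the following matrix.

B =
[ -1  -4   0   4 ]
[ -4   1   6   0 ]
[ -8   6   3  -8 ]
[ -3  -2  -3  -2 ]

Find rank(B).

Row reduce to echelon form.
R2 ← R2 − (4)·R1: [0, 17, 6, -16]
R3 ← R3 − (8)·R1: [0, 38, 3, -40]
R4 ← R4 − (3)·R1: [0, 10, -3, -14]
R3 ← R3 − (38/17)·R2: [0, 0, -177/17, -72/17]
R4 ← R4 − (10/17)·R2: [0, 0, -111/17, -78/17]
R4 ← R4 − (37/59)·R3: [0, 0, 0, -114/59]
Echelon form has 4 nonzero rows, so rank(B) = 4.

4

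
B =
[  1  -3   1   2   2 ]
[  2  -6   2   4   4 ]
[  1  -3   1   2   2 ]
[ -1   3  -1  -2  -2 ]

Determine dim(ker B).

Row reduce to echelon form.
R2 ← R2 − (2)·R1: [0, 0, 0, 0, 0]
R3 ← R3 − R1: [0, 0, 0, 0, 0]
R4 ← R4 + R1: [0, 0, 0, 0, 0]
1 nonzero row, so rank(B) = 1.
B has 5 columns; by rank–nullity, nullity = 5 − 1 = 4.

4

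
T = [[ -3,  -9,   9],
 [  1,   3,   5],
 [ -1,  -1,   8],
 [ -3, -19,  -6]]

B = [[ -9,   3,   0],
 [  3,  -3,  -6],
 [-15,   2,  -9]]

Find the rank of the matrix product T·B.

First compute TB:
[[-135,  36, -27],
 [-75,   4, -63],
 [-114,  16, -66],
 [ 60,  36, 168]]
Now row reduce the product.
R2 ← R2 − (5/9)·R1: [0, -16, -48]
R3 ← R3 − (38/45)·R1: [0, -72/5, -216/5]
R4 ← R4 + (4/9)·R1: [0, 52, 156]
R3 ← R3 − (9/10)·R2: [0, 0, 0]
R4 ← R4 + (13/4)·R2: [0, 0, 0]
2 nonzero rows, so rank(TB) = 2.

2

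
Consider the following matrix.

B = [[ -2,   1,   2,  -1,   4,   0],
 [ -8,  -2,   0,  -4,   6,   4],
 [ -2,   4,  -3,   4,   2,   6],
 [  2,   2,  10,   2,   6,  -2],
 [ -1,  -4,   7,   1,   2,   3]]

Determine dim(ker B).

Row reduce to echelon form.
R2 ← R2 − (4)·R1: [0, -6, -8, 0, -10, 4]
R3 ← R3 − R1: [0, 3, -5, 5, -2, 6]
R4 ← R4 + R1: [0, 3, 12, 1, 10, -2]
R5 ← R5 − (1/2)·R1: [0, -9/2, 6, 3/2, 0, 3]
R3 ← R3 + (1/2)·R2: [0, 0, -9, 5, -7, 8]
R4 ← R4 + (1/2)·R2: [0, 0, 8, 1, 5, 0]
R5 ← R5 − (3/4)·R2: [0, 0, 12, 3/2, 15/2, 0]
R4 ← R4 + (8/9)·R3: [0, 0, 0, 49/9, -11/9, 64/9]
R5 ← R5 + (4/3)·R3: [0, 0, 0, 49/6, -11/6, 32/3]
R5 ← R5 − (3/2)·R4: [0, 0, 0, 0, 0, 0]
4 nonzero rows, so rank(B) = 4.
B has 6 columns; by rank–nullity, nullity = 6 − 4 = 2.

2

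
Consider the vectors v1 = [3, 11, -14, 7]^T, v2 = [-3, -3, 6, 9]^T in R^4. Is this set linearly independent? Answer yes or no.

yes

Form the matrix with these vectors as rows and row reduce.
R2 ← R2 + R1: [0, 8, -8, 16]
2 nonzero rows, so the 2 vectors span a space of dimension 2.
Since 2 = 2, the vectors are linearly independent.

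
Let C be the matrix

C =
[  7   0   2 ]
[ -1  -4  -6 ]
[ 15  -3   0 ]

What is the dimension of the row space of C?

Row reduce to echelon form.
R2 ← R2 + (1/7)·R1: [0, -4, -40/7]
R3 ← R3 − (15/7)·R1: [0, -3, -30/7]
R3 ← R3 − (3/4)·R2: [0, 0, 0]
Echelon form has 2 nonzero rows, so rank(C) = 2.
The row space has dimension equal to the rank: 2.

2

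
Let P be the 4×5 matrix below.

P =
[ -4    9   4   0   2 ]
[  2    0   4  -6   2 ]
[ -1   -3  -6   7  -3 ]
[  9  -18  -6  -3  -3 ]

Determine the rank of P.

2

Row reduce to echelon form.
R2 ← R2 + (1/2)·R1: [0, 9/2, 6, -6, 3]
R3 ← R3 − (1/4)·R1: [0, -21/4, -7, 7, -7/2]
R4 ← R4 + (9/4)·R1: [0, 9/4, 3, -3, 3/2]
R3 ← R3 + (7/6)·R2: [0, 0, 0, 0, 0]
R4 ← R4 − (1/2)·R2: [0, 0, 0, 0, 0]
Echelon form has 2 nonzero rows, so rank(P) = 2.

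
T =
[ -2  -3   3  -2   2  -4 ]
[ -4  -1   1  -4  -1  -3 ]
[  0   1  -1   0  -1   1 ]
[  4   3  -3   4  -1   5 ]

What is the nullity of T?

Row reduce to echelon form.
R2 ← R2 − (2)·R1: [0, 5, -5, 0, -5, 5]
R4 ← R4 + (2)·R1: [0, -3, 3, 0, 3, -3]
R3 ← R3 − (1/5)·R2: [0, 0, 0, 0, 0, 0]
R4 ← R4 + (3/5)·R2: [0, 0, 0, 0, 0, 0]
2 nonzero rows, so rank(T) = 2.
T has 6 columns; by rank–nullity, nullity = 6 − 2 = 4.

4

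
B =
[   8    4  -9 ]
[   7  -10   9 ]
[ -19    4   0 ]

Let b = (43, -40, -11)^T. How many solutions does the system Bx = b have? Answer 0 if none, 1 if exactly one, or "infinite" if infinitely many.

Row reduce the augmented matrix [B | b].
R2 ← R2 − (7/8)·R1: [0, -27/2, 135/8, -621/8]
R3 ← R3 + (19/8)·R1: [0, 27/2, -171/8, 729/8]
R3 ← R3 + R2: [0, 0, -9/2, 27/2]
The echelon form has 3 nonzero rows, and every pivot lies in the first 3 columns, so rank(B) = rank([B|b]) = 3.
The system is consistent.
rank = 3 = number of unknowns, so the solution is unique.

1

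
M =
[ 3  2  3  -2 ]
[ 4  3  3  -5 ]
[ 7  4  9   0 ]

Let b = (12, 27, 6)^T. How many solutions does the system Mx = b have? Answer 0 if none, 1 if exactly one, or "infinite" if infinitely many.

infinite

Row reduce the augmented matrix [M | b].
R2 ← R2 − (4/3)·R1: [0, 1/3, -1, -7/3, 11]
R3 ← R3 − (7/3)·R1: [0, -2/3, 2, 14/3, -22]
R3 ← R3 + (2)·R2: [0, 0, 0, 0, 0]
The echelon form has 2 nonzero rows, and every pivot lies in the first 4 columns, so rank(M) = rank([M|b]) = 2.
The system is consistent.
rank = 2 < 4 unknowns, so there are infinitely many solutions.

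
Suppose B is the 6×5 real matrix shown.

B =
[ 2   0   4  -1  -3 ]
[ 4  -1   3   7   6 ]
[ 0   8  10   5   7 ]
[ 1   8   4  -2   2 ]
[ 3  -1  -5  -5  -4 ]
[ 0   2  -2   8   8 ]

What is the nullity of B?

Row reduce to echelon form.
R2 ← R2 − (2)·R1: [0, -1, -5, 9, 12]
R4 ← R4 − (1/2)·R1: [0, 8, 2, -3/2, 7/2]
R5 ← R5 − (3/2)·R1: [0, -1, -11, -7/2, 1/2]
R3 ← R3 + (8)·R2: [0, 0, -30, 77, 103]
R4 ← R4 + (8)·R2: [0, 0, -38, 141/2, 199/2]
R5 ← R5 − R2: [0, 0, -6, -25/2, -23/2]
R6 ← R6 + (2)·R2: [0, 0, -12, 26, 32]
R4 ← R4 − (19/15)·R3: [0, 0, 0, -811/30, -929/30]
R5 ← R5 − (1/5)·R3: [0, 0, 0, -279/10, -321/10]
R6 ← R6 − (2/5)·R3: [0, 0, 0, -24/5, -46/5]
R5 ← R5 − (837/811)·R4: [0, 0, 0, 0, -114/811]
R6 ← R6 − (144/811)·R4: [0, 0, 0, 0, -3002/811]
R6 ← R6 − (79/3)·R5: [0, 0, 0, 0, 0]
5 nonzero rows, so rank(B) = 5.
B has 5 columns; by rank–nullity, nullity = 5 − 5 = 0.

0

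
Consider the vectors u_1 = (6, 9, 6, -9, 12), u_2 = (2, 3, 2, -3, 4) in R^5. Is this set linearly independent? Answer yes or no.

no

Form the matrix with these vectors as rows and row reduce.
R2 ← R2 − (1/3)·R1: [0, 0, 0, 0, 0]
1 nonzero row, so the 2 vectors span a space of dimension 1.
Since 1 < 2, the vectors are linearly dependent.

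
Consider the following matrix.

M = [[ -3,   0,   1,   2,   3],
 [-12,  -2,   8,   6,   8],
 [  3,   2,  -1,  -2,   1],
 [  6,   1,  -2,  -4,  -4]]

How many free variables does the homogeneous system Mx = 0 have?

2

Row reduce to echelon form.
R2 ← R2 − (4)·R1: [0, -2, 4, -2, -4]
R3 ← R3 + R1: [0, 2, 0, 0, 4]
R4 ← R4 + (2)·R1: [0, 1, 0, 0, 2]
R3 ← R3 + R2: [0, 0, 4, -2, 0]
R4 ← R4 + (1/2)·R2: [0, 0, 2, -1, 0]
R4 ← R4 − (1/2)·R3: [0, 0, 0, 0, 0]
3 nonzero rows, so rank(M) = 3.
M has 5 columns; by rank–nullity, nullity = 5 − 3 = 2.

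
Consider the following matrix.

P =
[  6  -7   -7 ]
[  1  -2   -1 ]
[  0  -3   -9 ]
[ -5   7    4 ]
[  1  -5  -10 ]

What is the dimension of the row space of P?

3

Row reduce to echelon form.
R2 ← R2 − (1/6)·R1: [0, -5/6, 1/6]
R4 ← R4 + (5/6)·R1: [0, 7/6, -11/6]
R5 ← R5 − (1/6)·R1: [0, -23/6, -53/6]
R3 ← R3 − (18/5)·R2: [0, 0, -48/5]
R4 ← R4 + (7/5)·R2: [0, 0, -8/5]
R5 ← R5 − (23/5)·R2: [0, 0, -48/5]
R4 ← R4 − (1/6)·R3: [0, 0, 0]
R5 ← R5 − R3: [0, 0, 0]
Echelon form has 3 nonzero rows, so rank(P) = 3.
The row space has dimension equal to the rank: 3.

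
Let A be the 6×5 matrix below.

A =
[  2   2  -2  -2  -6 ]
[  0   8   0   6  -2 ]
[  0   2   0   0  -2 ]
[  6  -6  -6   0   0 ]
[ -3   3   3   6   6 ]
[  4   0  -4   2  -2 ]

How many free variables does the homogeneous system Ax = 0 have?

Row reduce to echelon form.
R4 ← R4 − (3)·R1: [0, -12, 0, 6, 18]
R5 ← R5 + (3/2)·R1: [0, 6, 0, 3, -3]
R6 ← R6 − (2)·R1: [0, -4, 0, 6, 10]
R3 ← R3 − (1/4)·R2: [0, 0, 0, -3/2, -3/2]
R4 ← R4 + (3/2)·R2: [0, 0, 0, 15, 15]
R5 ← R5 − (3/4)·R2: [0, 0, 0, -3/2, -3/2]
R6 ← R6 + (1/2)·R2: [0, 0, 0, 9, 9]
R4 ← R4 + (10)·R3: [0, 0, 0, 0, 0]
R5 ← R5 − R3: [0, 0, 0, 0, 0]
R6 ← R6 + (6)·R3: [0, 0, 0, 0, 0]
3 nonzero rows, so rank(A) = 3.
A has 5 columns; by rank–nullity, nullity = 5 − 3 = 2.

2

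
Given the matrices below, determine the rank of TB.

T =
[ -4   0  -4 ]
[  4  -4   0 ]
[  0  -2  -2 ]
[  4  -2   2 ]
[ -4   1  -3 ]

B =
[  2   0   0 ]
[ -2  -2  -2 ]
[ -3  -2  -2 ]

2

First compute TB:
[[  4,   8,   8],
 [ 16,   8,   8],
 [ 10,   8,   8],
 [  6,   0,   0],
 [ -1,   4,   4]]
Now row reduce the product.
R2 ← R2 − (4)·R1: [0, -24, -24]
R3 ← R3 − (5/2)·R1: [0, -12, -12]
R4 ← R4 − (3/2)·R1: [0, -12, -12]
R5 ← R5 + (1/4)·R1: [0, 6, 6]
R3 ← R3 − (1/2)·R2: [0, 0, 0]
R4 ← R4 − (1/2)·R2: [0, 0, 0]
R5 ← R5 + (1/4)·R2: [0, 0, 0]
2 nonzero rows, so rank(TB) = 2.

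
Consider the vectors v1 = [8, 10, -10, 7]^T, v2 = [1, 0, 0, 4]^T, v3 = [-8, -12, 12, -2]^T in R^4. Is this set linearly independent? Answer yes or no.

Form the matrix with these vectors as rows and row reduce.
R2 ← R2 − (1/8)·R1: [0, -5/4, 5/4, 25/8]
R3 ← R3 + R1: [0, -2, 2, 5]
R3 ← R3 − (8/5)·R2: [0, 0, 0, 0]
2 nonzero rows, so the 3 vectors span a space of dimension 2.
Since 2 < 3, the vectors are linearly dependent.

no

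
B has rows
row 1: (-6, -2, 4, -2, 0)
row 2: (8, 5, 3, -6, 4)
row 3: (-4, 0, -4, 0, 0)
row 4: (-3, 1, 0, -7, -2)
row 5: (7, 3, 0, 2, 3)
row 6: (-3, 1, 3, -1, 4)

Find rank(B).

Row reduce to echelon form.
R2 ← R2 + (4/3)·R1: [0, 7/3, 25/3, -26/3, 4]
R3 ← R3 − (2/3)·R1: [0, 4/3, -20/3, 4/3, 0]
R4 ← R4 − (1/2)·R1: [0, 2, -2, -6, -2]
R5 ← R5 + (7/6)·R1: [0, 2/3, 14/3, -1/3, 3]
R6 ← R6 − (1/2)·R1: [0, 2, 1, 0, 4]
R3 ← R3 − (4/7)·R2: [0, 0, -80/7, 44/7, -16/7]
R4 ← R4 − (6/7)·R2: [0, 0, -64/7, 10/7, -38/7]
R5 ← R5 − (2/7)·R2: [0, 0, 16/7, 15/7, 13/7]
R6 ← R6 − (6/7)·R2: [0, 0, -43/7, 52/7, 4/7]
R4 ← R4 − (4/5)·R3: [0, 0, 0, -18/5, -18/5]
R5 ← R5 + (1/5)·R3: [0, 0, 0, 17/5, 7/5]
R6 ← R6 − (43/80)·R3: [0, 0, 0, 81/20, 9/5]
R5 ← R5 + (17/18)·R4: [0, 0, 0, 0, -2]
R6 ← R6 + (9/8)·R4: [0, 0, 0, 0, -9/4]
R6 ← R6 − (9/8)·R5: [0, 0, 0, 0, 0]
Echelon form has 5 nonzero rows, so rank(B) = 5.

5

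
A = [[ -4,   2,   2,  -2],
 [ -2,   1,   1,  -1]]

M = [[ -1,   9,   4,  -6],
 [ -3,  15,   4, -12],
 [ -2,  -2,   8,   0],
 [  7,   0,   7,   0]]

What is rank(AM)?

First compute AM:
[[-20, -10,  -6,   0],
 [-10,  -5,  -3,   0]]
Now row reduce the product.
R2 ← R2 − (1/2)·R1: [0, 0, 0, 0]
1 nonzero row, so rank(AM) = 1.

1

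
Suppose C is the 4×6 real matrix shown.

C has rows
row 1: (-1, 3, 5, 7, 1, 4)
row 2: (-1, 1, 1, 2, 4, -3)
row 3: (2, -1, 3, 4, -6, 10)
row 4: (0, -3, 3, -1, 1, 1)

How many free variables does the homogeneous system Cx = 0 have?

2

Row reduce to echelon form.
R2 ← R2 − R1: [0, -2, -4, -5, 3, -7]
R3 ← R3 + (2)·R1: [0, 5, 13, 18, -4, 18]
R3 ← R3 + (5/2)·R2: [0, 0, 3, 11/2, 7/2, 1/2]
R4 ← R4 − (3/2)·R2: [0, 0, 9, 13/2, -7/2, 23/2]
R4 ← R4 − (3)·R3: [0, 0, 0, -10, -14, 10]
4 nonzero rows, so rank(C) = 4.
C has 6 columns; by rank–nullity, nullity = 6 − 4 = 2.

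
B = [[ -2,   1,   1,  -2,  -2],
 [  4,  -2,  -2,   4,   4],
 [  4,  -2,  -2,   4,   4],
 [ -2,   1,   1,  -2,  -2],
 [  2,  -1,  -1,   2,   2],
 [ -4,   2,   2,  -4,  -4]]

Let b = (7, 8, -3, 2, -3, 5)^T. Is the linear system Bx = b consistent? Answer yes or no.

no

Row reduce the augmented matrix [B | b].
R2 ← R2 + (2)·R1: [0, 0, 0, 0, 0, 22]
R3 ← R3 + (2)·R1: [0, 0, 0, 0, 0, 11]
R4 ← R4 − R1: [0, 0, 0, 0, 0, -5]
R5 ← R5 + R1: [0, 0, 0, 0, 0, 4]
R6 ← R6 − (2)·R1: [0, 0, 0, 0, 0, -9]
R3 ← R3 − (1/2)·R2: [0, 0, 0, 0, 0, 0]
R4 ← R4 + (5/22)·R2: [0, 0, 0, 0, 0, 0]
R5 ← R5 − (2/11)·R2: [0, 0, 0, 0, 0, 0]
R6 ← R6 + (9/22)·R2: [0, 0, 0, 0, 0, 0]
The echelon form has 2 nonzero rows; the last pivot sits in the augmented column, so rank(B) = 1 but rank([B|b]) = 2.
Since the ranks differ, the system is inconsistent.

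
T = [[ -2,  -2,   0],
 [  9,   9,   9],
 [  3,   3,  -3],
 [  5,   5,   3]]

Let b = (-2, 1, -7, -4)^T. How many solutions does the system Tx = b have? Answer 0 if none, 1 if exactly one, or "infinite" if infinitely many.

Row reduce the augmented matrix [T | b].
R2 ← R2 + (9/2)·R1: [0, 0, 9, -8]
R3 ← R3 + (3/2)·R1: [0, 0, -3, -10]
R4 ← R4 + (5/2)·R1: [0, 0, 3, -9]
R3 ← R3 + (1/3)·R2: [0, 0, 0, -38/3]
R4 ← R4 − (1/3)·R2: [0, 0, 0, -19/3]
R4 ← R4 − (1/2)·R3: [0, 0, 0, 0]
The echelon form has 3 nonzero rows; the last pivot sits in the augmented column, so rank(T) = 2 but rank([T|b]) = 3.
Since the ranks differ, the system is inconsistent.
It has no solutions.

0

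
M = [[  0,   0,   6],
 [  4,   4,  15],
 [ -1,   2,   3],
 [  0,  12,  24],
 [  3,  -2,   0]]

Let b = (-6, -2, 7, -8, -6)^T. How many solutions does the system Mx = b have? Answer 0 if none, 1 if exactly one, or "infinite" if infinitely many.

Row reduce the augmented matrix [M | b].
Swap R1 ↔ R2
R3 ← R3 + (1/4)·R1: [0, 3, 27/4, 13/2]
R5 ← R5 − (3/4)·R1: [0, -5, -45/4, -9/2]
Swap R2 ↔ R3
R4 ← R4 − (4)·R2: [0, 0, -3, -34]
R5 ← R5 + (5/3)·R2: [0, 0, 0, 19/3]
R4 ← R4 + (1/2)·R3: [0, 0, 0, -37]
R5 ← R5 + (19/111)·R4: [0, 0, 0, 0]
The echelon form has 4 nonzero rows; the last pivot sits in the augmented column, so rank(M) = 3 but rank([M|b]) = 4.
Since the ranks differ, the system is inconsistent.
It has no solutions.

0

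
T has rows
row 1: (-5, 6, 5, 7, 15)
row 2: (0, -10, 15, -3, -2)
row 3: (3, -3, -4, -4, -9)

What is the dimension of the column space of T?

Row reduce to echelon form.
R3 ← R3 + (3/5)·R1: [0, 3/5, -1, 1/5, 0]
R3 ← R3 + (3/50)·R2: [0, 0, -1/10, 1/50, -3/25]
Echelon form has 3 nonzero rows, so rank(T) = 3.
The column space has dimension equal to the rank: 3.

3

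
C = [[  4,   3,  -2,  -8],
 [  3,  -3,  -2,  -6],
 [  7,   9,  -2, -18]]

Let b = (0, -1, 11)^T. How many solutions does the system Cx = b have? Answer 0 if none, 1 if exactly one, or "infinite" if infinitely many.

infinite

Row reduce the augmented matrix [C | b].
R2 ← R2 − (3/4)·R1: [0, -21/4, -1/2, 0, -1]
R3 ← R3 − (7/4)·R1: [0, 15/4, 3/2, -4, 11]
R3 ← R3 + (5/7)·R2: [0, 0, 8/7, -4, 72/7]
The echelon form has 3 nonzero rows, and every pivot lies in the first 4 columns, so rank(C) = rank([C|b]) = 3.
The system is consistent.
rank = 3 < 4 unknowns, so there are infinitely many solutions.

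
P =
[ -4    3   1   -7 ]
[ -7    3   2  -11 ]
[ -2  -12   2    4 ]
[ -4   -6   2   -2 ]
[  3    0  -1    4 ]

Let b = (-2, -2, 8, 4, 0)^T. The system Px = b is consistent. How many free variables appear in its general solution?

Row reduce the augmented matrix [P | b].
R2 ← R2 − (7/4)·R1: [0, -9/4, 1/4, 5/4, 3/2]
R3 ← R3 − (1/2)·R1: [0, -27/2, 3/2, 15/2, 9]
R4 ← R4 − R1: [0, -9, 1, 5, 6]
R5 ← R5 + (3/4)·R1: [0, 9/4, -1/4, -5/4, -3/2]
R3 ← R3 − (6)·R2: [0, 0, 0, 0, 0]
R4 ← R4 − (4)·R2: [0, 0, 0, 0, 0]
R5 ← R5 + R2: [0, 0, 0, 0, 0]
The echelon form has 2 nonzero rows, and every pivot lies in the first 4 columns, so rank(P) = rank([P|b]) = 2.
The system is consistent.
Free variables = (unknowns) − (rank) = 4 − 2 = 2.

2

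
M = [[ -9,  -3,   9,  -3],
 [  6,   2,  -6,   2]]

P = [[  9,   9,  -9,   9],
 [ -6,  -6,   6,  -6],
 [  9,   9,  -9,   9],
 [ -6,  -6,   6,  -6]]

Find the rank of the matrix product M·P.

1

First compute MP:
[[ 36,  36, -36,  36],
 [-24, -24,  24, -24]]
Now row reduce the product.
R2 ← R2 + (2/3)·R1: [0, 0, 0, 0]
1 nonzero row, so rank(MP) = 1.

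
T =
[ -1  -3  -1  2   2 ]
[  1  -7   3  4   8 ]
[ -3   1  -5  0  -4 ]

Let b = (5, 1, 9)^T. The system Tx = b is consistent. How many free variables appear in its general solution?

3

Row reduce the augmented matrix [T | b].
R2 ← R2 + R1: [0, -10, 2, 6, 10, 6]
R3 ← R3 − (3)·R1: [0, 10, -2, -6, -10, -6]
R3 ← R3 + R2: [0, 0, 0, 0, 0, 0]
The echelon form has 2 nonzero rows, and every pivot lies in the first 5 columns, so rank(T) = rank([T|b]) = 2.
The system is consistent.
Free variables = (unknowns) − (rank) = 5 − 2 = 3.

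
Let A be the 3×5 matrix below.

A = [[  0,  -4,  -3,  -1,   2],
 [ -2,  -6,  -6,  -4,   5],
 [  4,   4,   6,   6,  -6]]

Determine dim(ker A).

3

Row reduce to echelon form.
Swap R1 ↔ R2
R3 ← R3 + (2)·R1: [0, -8, -6, -2, 4]
R3 ← R3 − (2)·R2: [0, 0, 0, 0, 0]
2 nonzero rows, so rank(A) = 2.
A has 5 columns; by rank–nullity, nullity = 5 − 2 = 3.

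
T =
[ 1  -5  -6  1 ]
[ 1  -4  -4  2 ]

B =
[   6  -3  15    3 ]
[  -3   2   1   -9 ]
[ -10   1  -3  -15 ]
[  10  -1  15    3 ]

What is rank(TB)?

2

First compute TB:
[[ 91, -20,  43, 141],
 [ 78, -17,  53, 105]]
Now row reduce the product.
R2 ← R2 − (6/7)·R1: [0, 1/7, 113/7, -111/7]
2 nonzero rows, so rank(TB) = 2.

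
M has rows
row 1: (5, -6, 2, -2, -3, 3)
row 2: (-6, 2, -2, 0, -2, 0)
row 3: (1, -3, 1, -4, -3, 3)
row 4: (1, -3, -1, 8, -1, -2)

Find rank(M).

3

Row reduce to echelon form.
R2 ← R2 + (6/5)·R1: [0, -26/5, 2/5, -12/5, -28/5, 18/5]
R3 ← R3 − (1/5)·R1: [0, -9/5, 3/5, -18/5, -12/5, 12/5]
R4 ← R4 − (1/5)·R1: [0, -9/5, -7/5, 42/5, -2/5, -13/5]
R3 ← R3 − (9/26)·R2: [0, 0, 6/13, -36/13, -6/13, 15/13]
R4 ← R4 − (9/26)·R2: [0, 0, -20/13, 120/13, 20/13, -50/13]
R4 ← R4 + (10/3)·R3: [0, 0, 0, 0, 0, 0]
Echelon form has 3 nonzero rows, so rank(M) = 3.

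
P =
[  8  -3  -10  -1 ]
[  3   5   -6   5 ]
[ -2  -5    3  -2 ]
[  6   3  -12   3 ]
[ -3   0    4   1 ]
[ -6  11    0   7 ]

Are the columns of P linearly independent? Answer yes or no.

Row reduce P to echelon form.
R2 ← R2 − (3/8)·R1: [0, 49/8, -9/4, 43/8]
R3 ← R3 + (1/4)·R1: [0, -23/4, 1/2, -9/4]
R4 ← R4 − (3/4)·R1: [0, 21/4, -9/2, 15/4]
R5 ← R5 + (3/8)·R1: [0, -9/8, 1/4, 5/8]
R6 ← R6 + (3/4)·R1: [0, 35/4, -15/2, 25/4]
R3 ← R3 + (46/49)·R2: [0, 0, -79/49, 137/49]
R4 ← R4 − (6/7)·R2: [0, 0, -18/7, -6/7]
R5 ← R5 + (9/49)·R2: [0, 0, -8/49, 79/49]
R6 ← R6 − (10/7)·R2: [0, 0, -30/7, -10/7]
R4 ← R4 − (126/79)·R3: [0, 0, 0, -420/79]
R5 ← R5 − (8/79)·R3: [0, 0, 0, 105/79]
R6 ← R6 − (210/79)·R3: [0, 0, 0, -700/79]
R5 ← R5 + (1/4)·R4: [0, 0, 0, 0]
R6 ← R6 − (5/3)·R4: [0, 0, 0, 0]
4 pivots among 4 columns.
Every column is a pivot column, so the columns are linearly independent.

yes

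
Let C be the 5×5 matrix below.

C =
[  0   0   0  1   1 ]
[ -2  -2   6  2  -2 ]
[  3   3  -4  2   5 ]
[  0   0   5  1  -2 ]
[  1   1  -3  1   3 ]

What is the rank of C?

3

Row reduce to echelon form.
Swap R1 ↔ R2
R3 ← R3 + (3/2)·R1: [0, 0, 5, 5, 2]
R5 ← R5 + (1/2)·R1: [0, 0, 0, 2, 2]
Swap R2 ↔ R3
R4 ← R4 − R2: [0, 0, 0, -4, -4]
R4 ← R4 + (4)·R3: [0, 0, 0, 0, 0]
R5 ← R5 − (2)·R3: [0, 0, 0, 0, 0]
Echelon form has 3 nonzero rows, so rank(C) = 3.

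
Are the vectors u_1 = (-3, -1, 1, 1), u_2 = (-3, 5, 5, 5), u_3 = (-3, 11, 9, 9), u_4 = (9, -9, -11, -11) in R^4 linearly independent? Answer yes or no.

Form the matrix with these vectors as rows and row reduce.
R2 ← R2 − R1: [0, 6, 4, 4]
R3 ← R3 − R1: [0, 12, 8, 8]
R4 ← R4 + (3)·R1: [0, -12, -8, -8]
R3 ← R3 − (2)·R2: [0, 0, 0, 0]
R4 ← R4 + (2)·R2: [0, 0, 0, 0]
2 nonzero rows, so the 4 vectors span a space of dimension 2.
Since 2 < 4, the vectors are linearly dependent.

no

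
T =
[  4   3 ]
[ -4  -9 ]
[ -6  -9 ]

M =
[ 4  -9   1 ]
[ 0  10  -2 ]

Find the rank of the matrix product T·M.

First compute TM:
[[ 16,  -6,  -2],
 [-16, -54,  14],
 [-24, -36,  12]]
Now row reduce the product.
R2 ← R2 + R1: [0, -60, 12]
R3 ← R3 + (3/2)·R1: [0, -45, 9]
R3 ← R3 − (3/4)·R2: [0, 0, 0]
2 nonzero rows, so rank(TM) = 2.

2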